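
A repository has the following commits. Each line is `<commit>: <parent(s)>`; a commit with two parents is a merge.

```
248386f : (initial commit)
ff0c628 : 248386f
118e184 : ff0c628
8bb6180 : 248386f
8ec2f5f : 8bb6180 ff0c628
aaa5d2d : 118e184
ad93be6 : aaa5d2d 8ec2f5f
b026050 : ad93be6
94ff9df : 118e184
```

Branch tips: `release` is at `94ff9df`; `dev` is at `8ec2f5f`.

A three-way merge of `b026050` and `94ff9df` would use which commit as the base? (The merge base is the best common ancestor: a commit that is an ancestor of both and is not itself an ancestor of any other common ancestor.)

Ancestors of b026050: {118e184, 248386f, 8bb6180, 8ec2f5f, aaa5d2d, ad93be6, b026050, ff0c628}.
Ancestors of 94ff9df: {118e184, 248386f, 94ff9df, ff0c628}.
Common ancestors: {118e184, 248386f, ff0c628}.
Among these, 118e184 is not an ancestor of any other common ancestor — it is the merge base.

118e184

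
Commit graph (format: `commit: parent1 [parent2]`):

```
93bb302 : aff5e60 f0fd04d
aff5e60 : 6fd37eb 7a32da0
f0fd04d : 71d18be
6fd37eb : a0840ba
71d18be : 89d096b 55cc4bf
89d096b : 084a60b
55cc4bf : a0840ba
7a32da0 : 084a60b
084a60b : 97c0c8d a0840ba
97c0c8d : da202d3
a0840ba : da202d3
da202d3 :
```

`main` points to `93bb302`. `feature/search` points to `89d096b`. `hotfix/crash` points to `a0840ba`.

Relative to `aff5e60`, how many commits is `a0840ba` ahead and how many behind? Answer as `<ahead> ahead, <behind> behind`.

Reachable from a0840ba: {a0840ba, da202d3}.
Reachable from aff5e60: {084a60b, 6fd37eb, 7a32da0, 97c0c8d, a0840ba, aff5e60, da202d3}.
Only in a0840ba's history (ahead): {} — 0.
Only in aff5e60's history (behind): {084a60b, 6fd37eb, 7a32da0, 97c0c8d, aff5e60} — 5.

0 ahead, 5 behind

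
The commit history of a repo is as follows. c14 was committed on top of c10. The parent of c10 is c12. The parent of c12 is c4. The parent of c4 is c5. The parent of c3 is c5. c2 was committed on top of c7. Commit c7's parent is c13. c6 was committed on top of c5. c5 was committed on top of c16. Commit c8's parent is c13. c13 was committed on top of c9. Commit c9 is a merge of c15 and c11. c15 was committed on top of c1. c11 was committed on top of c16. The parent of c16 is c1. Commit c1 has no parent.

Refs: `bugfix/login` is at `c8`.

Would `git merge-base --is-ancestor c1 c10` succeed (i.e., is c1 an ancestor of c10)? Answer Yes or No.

Ancestors of c10 (commits reachable by following parents): {c1, c10, c12, c16, c4, c5}.
c1 is in that set, so it is an ancestor of c10.

Yes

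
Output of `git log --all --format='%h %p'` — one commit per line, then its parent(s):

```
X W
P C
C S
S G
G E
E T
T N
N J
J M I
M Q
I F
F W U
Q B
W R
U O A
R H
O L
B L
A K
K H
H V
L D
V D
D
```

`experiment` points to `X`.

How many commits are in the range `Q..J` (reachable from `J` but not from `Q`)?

Reachable from J: {A, B, D, F, H, I, J, K, L, M, O, Q, R, U, V, W}.
Reachable from Q: {B, D, L, Q}.
In J's history but not Q's: {A, F, H, I, J, K, M, O, R, U, V, W} — 12 commits.

12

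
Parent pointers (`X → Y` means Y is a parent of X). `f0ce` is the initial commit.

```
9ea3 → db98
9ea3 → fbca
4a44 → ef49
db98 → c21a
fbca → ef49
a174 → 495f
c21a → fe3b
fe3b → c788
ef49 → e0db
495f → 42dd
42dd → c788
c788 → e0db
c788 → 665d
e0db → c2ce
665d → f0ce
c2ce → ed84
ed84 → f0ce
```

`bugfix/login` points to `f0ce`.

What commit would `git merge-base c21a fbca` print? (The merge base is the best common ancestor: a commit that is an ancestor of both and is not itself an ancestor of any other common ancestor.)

e0db

Ancestors of c21a: {665d, c21a, c2ce, c788, e0db, ed84, f0ce, fe3b}.
Ancestors of fbca: {c2ce, e0db, ed84, ef49, f0ce, fbca}.
Common ancestors: {c2ce, e0db, ed84, f0ce}.
Among these, e0db is not an ancestor of any other common ancestor — it is the merge base.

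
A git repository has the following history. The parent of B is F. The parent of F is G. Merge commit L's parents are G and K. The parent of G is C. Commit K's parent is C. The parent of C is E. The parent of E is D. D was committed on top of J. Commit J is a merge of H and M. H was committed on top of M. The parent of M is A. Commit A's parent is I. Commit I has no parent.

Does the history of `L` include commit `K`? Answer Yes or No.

Ancestors of L (commits reachable by following parents): {A, C, D, E, G, H, I, J, K, L, M}.
K is in that set, so it is an ancestor of L.

Yes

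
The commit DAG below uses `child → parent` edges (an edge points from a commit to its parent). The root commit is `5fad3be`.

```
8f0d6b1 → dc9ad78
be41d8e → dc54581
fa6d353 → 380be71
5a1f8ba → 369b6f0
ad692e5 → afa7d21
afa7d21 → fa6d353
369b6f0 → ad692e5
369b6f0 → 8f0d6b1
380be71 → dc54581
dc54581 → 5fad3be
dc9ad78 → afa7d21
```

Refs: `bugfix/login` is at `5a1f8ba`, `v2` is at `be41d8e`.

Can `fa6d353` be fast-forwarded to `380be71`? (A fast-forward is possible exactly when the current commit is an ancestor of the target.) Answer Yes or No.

No

A fast-forward from fa6d353 to 380be71 is possible iff fa6d353 is an ancestor of 380be71.
Ancestors of 380be71: {380be71, 5fad3be, dc54581}.
fa6d353 is not among them, so fast-forward is not possible.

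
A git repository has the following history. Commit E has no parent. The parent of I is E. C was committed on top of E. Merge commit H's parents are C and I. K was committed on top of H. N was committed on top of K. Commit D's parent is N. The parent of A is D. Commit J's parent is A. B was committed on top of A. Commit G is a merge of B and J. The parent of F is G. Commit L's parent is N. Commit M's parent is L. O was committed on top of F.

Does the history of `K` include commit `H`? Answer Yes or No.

Yes

Ancestors of K (commits reachable by following parents): {C, E, H, I, K}.
H is in that set, so it is an ancestor of K.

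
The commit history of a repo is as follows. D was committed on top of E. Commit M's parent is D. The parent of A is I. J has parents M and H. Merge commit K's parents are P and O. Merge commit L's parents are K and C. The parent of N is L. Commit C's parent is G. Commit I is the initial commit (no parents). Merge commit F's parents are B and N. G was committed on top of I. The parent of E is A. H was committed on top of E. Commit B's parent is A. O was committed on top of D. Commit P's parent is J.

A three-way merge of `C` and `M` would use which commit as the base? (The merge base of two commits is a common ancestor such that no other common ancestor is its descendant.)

Ancestors of C: {C, G, I}.
Ancestors of M: {A, D, E, I, M}.
Common ancestors: {I}.
The only common ancestor is I, so it is the merge base.

I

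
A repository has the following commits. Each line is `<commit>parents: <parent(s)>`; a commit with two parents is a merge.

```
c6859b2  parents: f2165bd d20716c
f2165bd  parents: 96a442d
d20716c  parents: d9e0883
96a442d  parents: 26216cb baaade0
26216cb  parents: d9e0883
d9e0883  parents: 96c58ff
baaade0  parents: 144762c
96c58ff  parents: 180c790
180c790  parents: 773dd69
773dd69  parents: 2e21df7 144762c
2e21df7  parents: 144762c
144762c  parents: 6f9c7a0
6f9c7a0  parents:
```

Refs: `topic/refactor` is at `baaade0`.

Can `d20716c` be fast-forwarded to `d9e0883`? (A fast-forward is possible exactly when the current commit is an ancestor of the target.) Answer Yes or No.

A fast-forward from d20716c to d9e0883 is possible iff d20716c is an ancestor of d9e0883.
Ancestors of d9e0883: {144762c, 180c790, 2e21df7, 6f9c7a0, 773dd69, 96c58ff, d9e0883}.
d20716c is not among them, so fast-forward is not possible.

No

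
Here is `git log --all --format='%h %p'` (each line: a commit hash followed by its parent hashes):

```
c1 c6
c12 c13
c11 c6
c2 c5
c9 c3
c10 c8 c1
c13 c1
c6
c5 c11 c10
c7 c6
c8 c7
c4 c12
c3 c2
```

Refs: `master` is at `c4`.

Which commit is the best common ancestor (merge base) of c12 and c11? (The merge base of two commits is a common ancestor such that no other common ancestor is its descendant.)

c6

Ancestors of c12: {c1, c12, c13, c6}.
Ancestors of c11: {c11, c6}.
Common ancestors: {c6}.
The only common ancestor is c6, so it is the merge base.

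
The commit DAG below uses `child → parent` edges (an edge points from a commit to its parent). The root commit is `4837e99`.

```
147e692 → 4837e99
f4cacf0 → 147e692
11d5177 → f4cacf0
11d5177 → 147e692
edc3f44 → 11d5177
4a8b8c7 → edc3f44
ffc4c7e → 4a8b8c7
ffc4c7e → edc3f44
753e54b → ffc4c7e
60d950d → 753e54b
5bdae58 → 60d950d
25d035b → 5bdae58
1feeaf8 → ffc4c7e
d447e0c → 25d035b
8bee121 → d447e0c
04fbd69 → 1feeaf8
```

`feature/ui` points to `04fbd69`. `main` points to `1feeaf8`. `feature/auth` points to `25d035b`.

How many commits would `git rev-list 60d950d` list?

9

Walking parent pointers from 60d950d: reachable set = {11d5177, 147e692, 4837e99, 4a8b8c7, 60d950d, 753e54b, edc3f44, f4cacf0, ffc4c7e}.
That is 9 commits.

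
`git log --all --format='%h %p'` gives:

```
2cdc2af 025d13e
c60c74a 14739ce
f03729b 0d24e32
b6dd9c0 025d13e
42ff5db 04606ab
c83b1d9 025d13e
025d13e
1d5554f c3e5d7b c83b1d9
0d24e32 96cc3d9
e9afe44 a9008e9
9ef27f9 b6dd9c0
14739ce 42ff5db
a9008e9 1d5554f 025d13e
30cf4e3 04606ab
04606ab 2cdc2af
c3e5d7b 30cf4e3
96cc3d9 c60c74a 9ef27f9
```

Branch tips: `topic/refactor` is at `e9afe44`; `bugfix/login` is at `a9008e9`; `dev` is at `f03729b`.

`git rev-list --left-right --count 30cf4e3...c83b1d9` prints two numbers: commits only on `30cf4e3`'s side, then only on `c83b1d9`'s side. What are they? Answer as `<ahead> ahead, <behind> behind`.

Reachable from 30cf4e3: {025d13e, 04606ab, 2cdc2af, 30cf4e3}.
Reachable from c83b1d9: {025d13e, c83b1d9}.
Only in 30cf4e3's history (ahead): {04606ab, 2cdc2af, 30cf4e3} — 3.
Only in c83b1d9's history (behind): {c83b1d9} — 1.

3 ahead, 1 behind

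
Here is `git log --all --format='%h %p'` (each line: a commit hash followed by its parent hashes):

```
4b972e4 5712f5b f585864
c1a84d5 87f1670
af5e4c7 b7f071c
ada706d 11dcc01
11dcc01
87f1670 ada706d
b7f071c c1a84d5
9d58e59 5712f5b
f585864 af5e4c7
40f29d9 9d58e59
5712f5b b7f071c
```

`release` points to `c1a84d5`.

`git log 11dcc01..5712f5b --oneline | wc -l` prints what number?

5

Reachable from 5712f5b: {11dcc01, 5712f5b, 87f1670, ada706d, b7f071c, c1a84d5}.
Reachable from 11dcc01: {11dcc01}.
In 5712f5b's history but not 11dcc01's: {5712f5b, 87f1670, ada706d, b7f071c, c1a84d5} — 5 commits.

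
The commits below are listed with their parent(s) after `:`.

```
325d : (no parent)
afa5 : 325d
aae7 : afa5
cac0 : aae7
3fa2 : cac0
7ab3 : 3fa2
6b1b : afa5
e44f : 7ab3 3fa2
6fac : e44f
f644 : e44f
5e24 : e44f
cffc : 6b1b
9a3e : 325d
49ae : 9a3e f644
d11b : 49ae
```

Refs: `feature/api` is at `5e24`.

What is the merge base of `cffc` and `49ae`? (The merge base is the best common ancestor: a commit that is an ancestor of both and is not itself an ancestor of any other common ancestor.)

Ancestors of cffc: {325d, 6b1b, afa5, cffc}.
Ancestors of 49ae: {325d, 3fa2, 49ae, 7ab3, 9a3e, aae7, afa5, cac0, e44f, f644}.
Common ancestors: {325d, afa5}.
Among these, afa5 is not an ancestor of any other common ancestor — it is the merge base.

afa5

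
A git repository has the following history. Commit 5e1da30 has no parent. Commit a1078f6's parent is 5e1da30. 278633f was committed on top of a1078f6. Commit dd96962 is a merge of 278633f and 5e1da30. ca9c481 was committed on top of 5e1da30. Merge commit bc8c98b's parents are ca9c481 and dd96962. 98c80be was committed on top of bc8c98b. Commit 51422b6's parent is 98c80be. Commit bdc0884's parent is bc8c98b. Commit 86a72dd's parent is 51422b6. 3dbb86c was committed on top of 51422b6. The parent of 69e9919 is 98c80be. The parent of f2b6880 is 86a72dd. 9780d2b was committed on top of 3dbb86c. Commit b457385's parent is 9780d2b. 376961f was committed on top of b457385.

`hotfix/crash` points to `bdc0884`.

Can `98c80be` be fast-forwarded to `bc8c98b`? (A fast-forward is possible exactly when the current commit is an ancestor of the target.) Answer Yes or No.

No

A fast-forward from 98c80be to bc8c98b is possible iff 98c80be is an ancestor of bc8c98b.
Ancestors of bc8c98b: {278633f, 5e1da30, a1078f6, bc8c98b, ca9c481, dd96962}.
98c80be is not among them, so fast-forward is not possible.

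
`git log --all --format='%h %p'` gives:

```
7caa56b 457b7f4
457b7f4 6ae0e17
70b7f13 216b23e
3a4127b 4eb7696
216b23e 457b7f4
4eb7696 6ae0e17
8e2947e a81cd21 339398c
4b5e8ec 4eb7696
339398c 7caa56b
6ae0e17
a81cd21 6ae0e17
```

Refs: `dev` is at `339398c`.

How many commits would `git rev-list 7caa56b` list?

Walking parent pointers from 7caa56b: reachable set = {457b7f4, 6ae0e17, 7caa56b}.
That is 3 commits.

3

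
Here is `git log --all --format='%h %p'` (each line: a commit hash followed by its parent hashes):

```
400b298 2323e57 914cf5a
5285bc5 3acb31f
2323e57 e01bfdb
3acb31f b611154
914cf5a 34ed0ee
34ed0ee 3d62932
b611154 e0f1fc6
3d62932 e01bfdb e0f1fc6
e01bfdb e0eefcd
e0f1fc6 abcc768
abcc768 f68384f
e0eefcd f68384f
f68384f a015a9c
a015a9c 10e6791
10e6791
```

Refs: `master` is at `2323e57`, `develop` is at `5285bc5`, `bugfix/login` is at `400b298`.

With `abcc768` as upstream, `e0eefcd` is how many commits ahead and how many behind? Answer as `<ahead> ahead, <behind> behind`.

1 ahead, 1 behind

Reachable from e0eefcd: {10e6791, a015a9c, e0eefcd, f68384f}.
Reachable from abcc768: {10e6791, a015a9c, abcc768, f68384f}.
Only in e0eefcd's history (ahead): {e0eefcd} — 1.
Only in abcc768's history (behind): {abcc768} — 1.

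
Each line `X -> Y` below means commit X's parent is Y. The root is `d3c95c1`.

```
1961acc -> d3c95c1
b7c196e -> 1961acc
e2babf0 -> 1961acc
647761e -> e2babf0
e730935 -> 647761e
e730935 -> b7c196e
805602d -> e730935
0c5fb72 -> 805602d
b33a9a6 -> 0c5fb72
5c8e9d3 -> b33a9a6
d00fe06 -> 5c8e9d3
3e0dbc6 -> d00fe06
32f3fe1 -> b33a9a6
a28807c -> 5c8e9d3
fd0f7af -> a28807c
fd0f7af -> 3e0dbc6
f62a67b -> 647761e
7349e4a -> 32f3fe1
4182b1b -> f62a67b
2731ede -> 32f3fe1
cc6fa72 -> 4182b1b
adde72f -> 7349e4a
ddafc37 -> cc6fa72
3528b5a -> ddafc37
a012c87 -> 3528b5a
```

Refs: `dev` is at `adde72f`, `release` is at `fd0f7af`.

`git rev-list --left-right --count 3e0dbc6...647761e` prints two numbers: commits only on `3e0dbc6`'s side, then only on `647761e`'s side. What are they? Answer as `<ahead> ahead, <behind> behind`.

8 ahead, 0 behind

Reachable from 3e0dbc6: {0c5fb72, 1961acc, 3e0dbc6, 5c8e9d3, 647761e, 805602d, b33a9a6, b7c196e, d00fe06, d3c95c1, e2babf0, e730935}.
Reachable from 647761e: {1961acc, 647761e, d3c95c1, e2babf0}.
Only in 3e0dbc6's history (ahead): {0c5fb72, 3e0dbc6, 5c8e9d3, 805602d, b33a9a6, b7c196e, d00fe06, e730935} — 8.
Only in 647761e's history (behind): {} — 0.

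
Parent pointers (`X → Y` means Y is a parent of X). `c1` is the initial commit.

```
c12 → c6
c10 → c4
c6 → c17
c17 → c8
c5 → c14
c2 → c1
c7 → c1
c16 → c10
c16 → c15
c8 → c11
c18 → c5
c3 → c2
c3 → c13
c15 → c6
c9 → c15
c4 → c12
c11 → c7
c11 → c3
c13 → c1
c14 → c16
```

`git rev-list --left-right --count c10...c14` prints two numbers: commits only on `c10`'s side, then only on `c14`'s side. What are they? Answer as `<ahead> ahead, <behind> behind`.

Reachable from c10: {c1, c10, c11, c12, c13, c17, c2, c3, c4, c6, c7, c8}.
Reachable from c14: {c1, c10, c11, c12, c13, c14, c15, c16, c17, c2, c3, c4, c6, c7, c8}.
Only in c10's history (ahead): {} — 0.
Only in c14's history (behind): {c14, c15, c16} — 3.

0 ahead, 3 behind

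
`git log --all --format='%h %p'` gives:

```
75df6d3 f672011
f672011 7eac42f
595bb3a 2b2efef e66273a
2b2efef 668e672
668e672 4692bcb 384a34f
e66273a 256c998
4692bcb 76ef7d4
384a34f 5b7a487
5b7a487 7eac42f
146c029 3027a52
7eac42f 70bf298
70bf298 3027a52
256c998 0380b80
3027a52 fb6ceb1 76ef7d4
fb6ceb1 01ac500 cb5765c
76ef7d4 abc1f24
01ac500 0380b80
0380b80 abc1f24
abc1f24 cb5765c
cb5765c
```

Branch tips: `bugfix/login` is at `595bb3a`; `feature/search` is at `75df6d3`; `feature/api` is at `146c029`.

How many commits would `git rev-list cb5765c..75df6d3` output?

10

Reachable from 75df6d3: {01ac500, 0380b80, 3027a52, 70bf298, 75df6d3, 76ef7d4, 7eac42f, abc1f24, cb5765c, f672011, fb6ceb1}.
Reachable from cb5765c: {cb5765c}.
In 75df6d3's history but not cb5765c's: {01ac500, 0380b80, 3027a52, 70bf298, 75df6d3, 76ef7d4, 7eac42f, abc1f24, f672011, fb6ceb1} — 10 commits.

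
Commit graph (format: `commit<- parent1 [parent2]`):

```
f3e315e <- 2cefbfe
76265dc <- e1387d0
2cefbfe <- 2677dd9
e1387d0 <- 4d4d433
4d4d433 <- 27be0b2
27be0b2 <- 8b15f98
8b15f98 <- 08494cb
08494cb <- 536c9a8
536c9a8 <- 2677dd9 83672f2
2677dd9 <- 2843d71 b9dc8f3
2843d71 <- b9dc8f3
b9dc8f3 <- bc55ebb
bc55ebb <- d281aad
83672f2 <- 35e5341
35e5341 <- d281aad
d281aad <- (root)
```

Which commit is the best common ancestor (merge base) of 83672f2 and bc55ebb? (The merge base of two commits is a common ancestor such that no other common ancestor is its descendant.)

d281aad

Ancestors of 83672f2: {35e5341, 83672f2, d281aad}.
Ancestors of bc55ebb: {bc55ebb, d281aad}.
Common ancestors: {d281aad}.
The only common ancestor is d281aad, so it is the merge base.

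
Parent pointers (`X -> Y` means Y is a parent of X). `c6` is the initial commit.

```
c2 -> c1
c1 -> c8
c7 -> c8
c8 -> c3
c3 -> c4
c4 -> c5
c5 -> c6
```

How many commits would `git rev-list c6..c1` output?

5

Reachable from c1: {c1, c3, c4, c5, c6, c8}.
Reachable from c6: {c6}.
In c1's history but not c6's: {c1, c3, c4, c5, c8} — 5 commits.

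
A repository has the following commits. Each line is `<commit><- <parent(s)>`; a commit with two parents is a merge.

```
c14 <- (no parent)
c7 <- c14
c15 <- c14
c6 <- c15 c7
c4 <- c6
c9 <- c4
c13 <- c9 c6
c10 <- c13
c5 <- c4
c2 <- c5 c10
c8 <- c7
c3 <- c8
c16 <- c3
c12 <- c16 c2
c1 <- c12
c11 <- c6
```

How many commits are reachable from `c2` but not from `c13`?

Reachable from c2: {c10, c13, c14, c15, c2, c4, c5, c6, c7, c9}.
Reachable from c13: {c13, c14, c15, c4, c6, c7, c9}.
In c2's history but not c13's: {c10, c2, c5} — 3 commits.

3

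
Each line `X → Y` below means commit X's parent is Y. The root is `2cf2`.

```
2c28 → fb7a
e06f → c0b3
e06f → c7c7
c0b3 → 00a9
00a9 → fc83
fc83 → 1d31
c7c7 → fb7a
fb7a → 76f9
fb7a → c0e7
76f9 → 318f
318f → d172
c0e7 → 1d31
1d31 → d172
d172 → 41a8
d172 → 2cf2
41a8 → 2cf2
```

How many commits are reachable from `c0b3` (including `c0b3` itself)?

7

Walking parent pointers from c0b3: reachable set = {00a9, 1d31, 2cf2, 41a8, c0b3, d172, fc83}.
That is 7 commits.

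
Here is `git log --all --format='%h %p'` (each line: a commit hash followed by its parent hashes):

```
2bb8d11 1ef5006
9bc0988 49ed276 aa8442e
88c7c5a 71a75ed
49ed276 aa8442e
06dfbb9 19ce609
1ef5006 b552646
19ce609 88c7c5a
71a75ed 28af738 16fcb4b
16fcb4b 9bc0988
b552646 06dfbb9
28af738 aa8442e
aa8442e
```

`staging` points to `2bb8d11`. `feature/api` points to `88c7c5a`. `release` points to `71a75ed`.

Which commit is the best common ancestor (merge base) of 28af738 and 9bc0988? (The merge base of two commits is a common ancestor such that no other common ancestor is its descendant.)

aa8442e

Ancestors of 28af738: {28af738, aa8442e}.
Ancestors of 9bc0988: {49ed276, 9bc0988, aa8442e}.
Common ancestors: {aa8442e}.
The only common ancestor is aa8442e, so it is the merge base.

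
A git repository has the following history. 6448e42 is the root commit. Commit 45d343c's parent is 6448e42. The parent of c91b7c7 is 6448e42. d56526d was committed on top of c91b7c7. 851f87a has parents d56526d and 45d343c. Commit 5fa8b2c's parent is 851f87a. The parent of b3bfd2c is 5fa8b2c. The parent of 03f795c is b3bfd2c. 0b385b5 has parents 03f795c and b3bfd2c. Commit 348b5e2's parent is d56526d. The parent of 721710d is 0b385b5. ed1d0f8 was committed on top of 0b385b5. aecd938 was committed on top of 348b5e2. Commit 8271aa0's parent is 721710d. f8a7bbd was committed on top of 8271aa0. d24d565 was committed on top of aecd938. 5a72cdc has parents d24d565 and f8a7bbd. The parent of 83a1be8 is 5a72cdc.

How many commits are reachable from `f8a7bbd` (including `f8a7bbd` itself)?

Walking parent pointers from f8a7bbd: reachable set = {03f795c, 0b385b5, 45d343c, 5fa8b2c, 6448e42, 721710d, 8271aa0, 851f87a, b3bfd2c, c91b7c7, d56526d, f8a7bbd}.
That is 12 commits.

12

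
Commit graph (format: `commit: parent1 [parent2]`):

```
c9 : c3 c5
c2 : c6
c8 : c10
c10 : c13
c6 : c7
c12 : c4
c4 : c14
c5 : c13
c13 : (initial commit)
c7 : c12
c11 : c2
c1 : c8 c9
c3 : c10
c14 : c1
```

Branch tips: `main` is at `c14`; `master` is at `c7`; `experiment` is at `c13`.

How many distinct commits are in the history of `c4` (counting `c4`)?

Walking parent pointers from c4: reachable set = {c1, c10, c13, c14, c3, c4, c5, c8, c9}.
That is 9 commits.

9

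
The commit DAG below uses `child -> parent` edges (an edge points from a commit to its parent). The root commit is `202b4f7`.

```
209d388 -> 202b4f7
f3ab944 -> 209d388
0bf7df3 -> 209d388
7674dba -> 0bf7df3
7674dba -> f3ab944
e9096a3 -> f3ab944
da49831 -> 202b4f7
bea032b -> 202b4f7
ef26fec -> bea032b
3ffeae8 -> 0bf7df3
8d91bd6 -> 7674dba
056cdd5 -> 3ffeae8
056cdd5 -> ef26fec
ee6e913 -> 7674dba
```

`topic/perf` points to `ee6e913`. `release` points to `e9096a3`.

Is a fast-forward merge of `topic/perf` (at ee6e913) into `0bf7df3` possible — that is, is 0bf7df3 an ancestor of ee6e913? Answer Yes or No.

Yes

A fast-forward from 0bf7df3 to ee6e913 is possible iff 0bf7df3 is an ancestor of ee6e913.
Ancestors of ee6e913: {0bf7df3, 202b4f7, 209d388, 7674dba, ee6e913, f3ab944}.
0bf7df3 is among them, so fast-forward is possible.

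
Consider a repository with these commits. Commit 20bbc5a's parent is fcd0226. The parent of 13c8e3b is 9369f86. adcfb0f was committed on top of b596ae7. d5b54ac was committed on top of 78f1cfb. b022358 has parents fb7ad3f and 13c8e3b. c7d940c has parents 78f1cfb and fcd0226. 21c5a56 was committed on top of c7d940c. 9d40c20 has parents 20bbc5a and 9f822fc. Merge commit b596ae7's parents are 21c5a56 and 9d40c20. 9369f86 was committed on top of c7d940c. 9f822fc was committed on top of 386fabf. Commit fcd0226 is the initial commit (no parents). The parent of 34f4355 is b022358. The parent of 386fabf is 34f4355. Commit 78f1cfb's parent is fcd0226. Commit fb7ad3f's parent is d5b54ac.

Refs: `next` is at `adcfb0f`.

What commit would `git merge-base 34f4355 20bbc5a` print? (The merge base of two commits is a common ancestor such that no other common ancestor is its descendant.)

fcd0226

Ancestors of 34f4355: {13c8e3b, 34f4355, 78f1cfb, 9369f86, b022358, c7d940c, d5b54ac, fb7ad3f, fcd0226}.
Ancestors of 20bbc5a: {20bbc5a, fcd0226}.
Common ancestors: {fcd0226}.
The only common ancestor is fcd0226, so it is the merge base.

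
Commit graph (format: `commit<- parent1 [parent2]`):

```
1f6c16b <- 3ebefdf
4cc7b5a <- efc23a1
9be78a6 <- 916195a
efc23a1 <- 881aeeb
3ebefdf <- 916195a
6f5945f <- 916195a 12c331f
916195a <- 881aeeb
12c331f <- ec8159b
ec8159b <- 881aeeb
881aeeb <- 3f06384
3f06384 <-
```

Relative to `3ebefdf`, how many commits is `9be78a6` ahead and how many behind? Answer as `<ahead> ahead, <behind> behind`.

Reachable from 9be78a6: {3f06384, 881aeeb, 916195a, 9be78a6}.
Reachable from 3ebefdf: {3ebefdf, 3f06384, 881aeeb, 916195a}.
Only in 9be78a6's history (ahead): {9be78a6} — 1.
Only in 3ebefdf's history (behind): {3ebefdf} — 1.

1 ahead, 1 behind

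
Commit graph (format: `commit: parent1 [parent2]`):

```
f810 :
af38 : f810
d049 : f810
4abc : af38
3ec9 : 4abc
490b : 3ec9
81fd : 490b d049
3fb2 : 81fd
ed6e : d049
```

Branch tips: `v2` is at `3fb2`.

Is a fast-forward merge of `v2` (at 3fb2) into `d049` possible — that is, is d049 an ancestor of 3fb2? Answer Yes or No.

Yes

A fast-forward from d049 to 3fb2 is possible iff d049 is an ancestor of 3fb2.
Ancestors of 3fb2: {3ec9, 3fb2, 490b, 4abc, 81fd, af38, d049, f810}.
d049 is among them, so fast-forward is possible.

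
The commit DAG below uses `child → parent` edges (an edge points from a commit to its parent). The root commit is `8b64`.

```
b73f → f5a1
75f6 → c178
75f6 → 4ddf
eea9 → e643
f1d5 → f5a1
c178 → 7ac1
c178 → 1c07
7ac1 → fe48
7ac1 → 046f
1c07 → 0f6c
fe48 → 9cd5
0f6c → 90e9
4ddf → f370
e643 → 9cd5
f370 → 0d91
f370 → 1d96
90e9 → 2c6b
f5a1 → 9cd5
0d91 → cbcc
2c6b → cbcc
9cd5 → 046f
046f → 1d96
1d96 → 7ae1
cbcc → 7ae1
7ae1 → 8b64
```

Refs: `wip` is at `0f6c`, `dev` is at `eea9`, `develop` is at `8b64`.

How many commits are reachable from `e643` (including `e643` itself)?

Walking parent pointers from e643: reachable set = {046f, 1d96, 7ae1, 8b64, 9cd5, e643}.
That is 6 commits.

6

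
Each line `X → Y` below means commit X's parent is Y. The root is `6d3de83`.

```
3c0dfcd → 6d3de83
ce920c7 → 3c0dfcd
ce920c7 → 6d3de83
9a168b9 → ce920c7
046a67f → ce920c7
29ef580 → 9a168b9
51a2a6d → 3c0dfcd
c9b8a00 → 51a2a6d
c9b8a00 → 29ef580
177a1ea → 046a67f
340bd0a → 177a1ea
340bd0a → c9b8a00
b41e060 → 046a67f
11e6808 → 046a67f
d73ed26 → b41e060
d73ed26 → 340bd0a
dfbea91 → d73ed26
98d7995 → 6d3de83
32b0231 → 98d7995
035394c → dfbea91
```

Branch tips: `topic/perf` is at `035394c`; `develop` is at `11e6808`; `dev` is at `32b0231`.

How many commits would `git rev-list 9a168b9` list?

Walking parent pointers from 9a168b9: reachable set = {3c0dfcd, 6d3de83, 9a168b9, ce920c7}.
That is 4 commits.

4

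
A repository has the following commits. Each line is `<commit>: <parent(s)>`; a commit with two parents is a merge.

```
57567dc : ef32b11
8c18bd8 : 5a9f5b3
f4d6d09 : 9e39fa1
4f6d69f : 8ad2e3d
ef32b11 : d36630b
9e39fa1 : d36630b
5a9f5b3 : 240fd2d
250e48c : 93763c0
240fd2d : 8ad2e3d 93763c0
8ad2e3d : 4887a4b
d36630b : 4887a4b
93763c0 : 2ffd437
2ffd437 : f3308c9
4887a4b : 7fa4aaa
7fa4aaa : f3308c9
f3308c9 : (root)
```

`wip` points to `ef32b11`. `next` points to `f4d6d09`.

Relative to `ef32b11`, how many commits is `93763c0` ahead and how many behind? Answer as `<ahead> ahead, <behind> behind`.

Reachable from 93763c0: {2ffd437, 93763c0, f3308c9}.
Reachable from ef32b11: {4887a4b, 7fa4aaa, d36630b, ef32b11, f3308c9}.
Only in 93763c0's history (ahead): {2ffd437, 93763c0} — 2.
Only in ef32b11's history (behind): {4887a4b, 7fa4aaa, d36630b, ef32b11} — 4.

2 ahead, 4 behind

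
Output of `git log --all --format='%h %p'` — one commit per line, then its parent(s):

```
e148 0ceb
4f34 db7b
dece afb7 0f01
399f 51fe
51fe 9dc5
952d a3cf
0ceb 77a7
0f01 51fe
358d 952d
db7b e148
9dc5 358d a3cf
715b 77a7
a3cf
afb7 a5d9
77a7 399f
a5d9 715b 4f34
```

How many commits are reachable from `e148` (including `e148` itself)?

9

Walking parent pointers from e148: reachable set = {0ceb, 358d, 399f, 51fe, 77a7, 952d, 9dc5, a3cf, e148}.
That is 9 commits.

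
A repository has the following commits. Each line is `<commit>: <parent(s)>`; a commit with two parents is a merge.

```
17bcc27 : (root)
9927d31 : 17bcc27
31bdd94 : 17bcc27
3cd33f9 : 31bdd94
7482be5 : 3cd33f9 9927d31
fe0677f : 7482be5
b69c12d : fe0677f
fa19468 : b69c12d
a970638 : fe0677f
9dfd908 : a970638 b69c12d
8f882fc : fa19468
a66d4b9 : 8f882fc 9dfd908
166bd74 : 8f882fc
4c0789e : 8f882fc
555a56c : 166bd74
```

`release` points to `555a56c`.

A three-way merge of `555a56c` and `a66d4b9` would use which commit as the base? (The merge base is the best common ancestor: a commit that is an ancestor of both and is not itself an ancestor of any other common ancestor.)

8f882fc

Ancestors of 555a56c: {166bd74, 17bcc27, 31bdd94, 3cd33f9, 555a56c, 7482be5, 8f882fc, 9927d31, b69c12d, fa19468, fe0677f}.
Ancestors of a66d4b9: {17bcc27, 31bdd94, 3cd33f9, 7482be5, 8f882fc, 9927d31, 9dfd908, a66d4b9, a970638, b69c12d, fa19468, fe0677f}.
Common ancestors: {17bcc27, 31bdd94, 3cd33f9, 7482be5, 8f882fc, 9927d31, b69c12d, fa19468, fe0677f}.
Among these, 8f882fc is not an ancestor of any other common ancestor — it is the merge base.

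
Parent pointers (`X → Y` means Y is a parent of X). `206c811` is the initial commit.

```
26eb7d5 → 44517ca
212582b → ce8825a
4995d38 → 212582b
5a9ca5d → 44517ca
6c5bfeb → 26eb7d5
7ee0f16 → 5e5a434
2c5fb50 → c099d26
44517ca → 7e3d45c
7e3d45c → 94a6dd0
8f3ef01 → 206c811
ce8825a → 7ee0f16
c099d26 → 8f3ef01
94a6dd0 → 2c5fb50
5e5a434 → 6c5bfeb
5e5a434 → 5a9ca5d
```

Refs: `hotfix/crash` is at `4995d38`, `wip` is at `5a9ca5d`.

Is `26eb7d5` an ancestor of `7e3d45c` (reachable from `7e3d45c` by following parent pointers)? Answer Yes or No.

Ancestors of 7e3d45c: {206c811, 2c5fb50, 7e3d45c, 8f3ef01, 94a6dd0, c099d26}.
26eb7d5 is not in that set, so it is not an ancestor of 7e3d45c.

No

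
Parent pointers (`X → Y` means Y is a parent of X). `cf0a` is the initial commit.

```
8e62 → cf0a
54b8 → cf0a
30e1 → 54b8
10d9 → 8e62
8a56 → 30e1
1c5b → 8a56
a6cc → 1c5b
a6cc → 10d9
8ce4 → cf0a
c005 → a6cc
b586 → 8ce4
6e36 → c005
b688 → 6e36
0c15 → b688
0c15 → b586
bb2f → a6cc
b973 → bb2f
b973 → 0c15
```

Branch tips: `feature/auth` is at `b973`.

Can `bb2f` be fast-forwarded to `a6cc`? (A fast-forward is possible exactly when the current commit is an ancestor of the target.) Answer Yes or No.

A fast-forward from bb2f to a6cc is possible iff bb2f is an ancestor of a6cc.
Ancestors of a6cc: {10d9, 1c5b, 30e1, 54b8, 8a56, 8e62, a6cc, cf0a}.
bb2f is not among them, so fast-forward is not possible.

No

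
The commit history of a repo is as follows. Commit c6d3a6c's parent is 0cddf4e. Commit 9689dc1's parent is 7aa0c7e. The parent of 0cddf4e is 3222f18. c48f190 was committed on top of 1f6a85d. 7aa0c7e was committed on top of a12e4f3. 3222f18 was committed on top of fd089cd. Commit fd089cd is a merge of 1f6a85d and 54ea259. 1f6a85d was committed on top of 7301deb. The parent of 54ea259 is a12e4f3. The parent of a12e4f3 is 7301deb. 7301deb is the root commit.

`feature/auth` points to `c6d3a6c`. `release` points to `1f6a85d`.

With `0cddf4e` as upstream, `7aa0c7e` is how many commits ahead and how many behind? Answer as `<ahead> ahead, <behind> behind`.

1 ahead, 5 behind

Reachable from 7aa0c7e: {7301deb, 7aa0c7e, a12e4f3}.
Reachable from 0cddf4e: {0cddf4e, 1f6a85d, 3222f18, 54ea259, 7301deb, a12e4f3, fd089cd}.
Only in 7aa0c7e's history (ahead): {7aa0c7e} — 1.
Only in 0cddf4e's history (behind): {0cddf4e, 1f6a85d, 3222f18, 54ea259, fd089cd} — 5.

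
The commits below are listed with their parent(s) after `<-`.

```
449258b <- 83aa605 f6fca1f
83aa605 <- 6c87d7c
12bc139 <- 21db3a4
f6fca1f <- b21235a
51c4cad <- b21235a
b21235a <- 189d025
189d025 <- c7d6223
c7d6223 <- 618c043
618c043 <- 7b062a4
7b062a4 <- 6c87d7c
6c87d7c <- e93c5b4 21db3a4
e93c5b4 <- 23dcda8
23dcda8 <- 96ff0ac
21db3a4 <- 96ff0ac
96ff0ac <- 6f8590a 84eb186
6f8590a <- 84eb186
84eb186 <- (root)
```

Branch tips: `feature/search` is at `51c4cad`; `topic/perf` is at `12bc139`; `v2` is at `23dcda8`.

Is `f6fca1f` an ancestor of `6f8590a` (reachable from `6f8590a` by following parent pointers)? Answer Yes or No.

No

Ancestors of 6f8590a: {6f8590a, 84eb186}.
f6fca1f is not in that set, so it is not an ancestor of 6f8590a.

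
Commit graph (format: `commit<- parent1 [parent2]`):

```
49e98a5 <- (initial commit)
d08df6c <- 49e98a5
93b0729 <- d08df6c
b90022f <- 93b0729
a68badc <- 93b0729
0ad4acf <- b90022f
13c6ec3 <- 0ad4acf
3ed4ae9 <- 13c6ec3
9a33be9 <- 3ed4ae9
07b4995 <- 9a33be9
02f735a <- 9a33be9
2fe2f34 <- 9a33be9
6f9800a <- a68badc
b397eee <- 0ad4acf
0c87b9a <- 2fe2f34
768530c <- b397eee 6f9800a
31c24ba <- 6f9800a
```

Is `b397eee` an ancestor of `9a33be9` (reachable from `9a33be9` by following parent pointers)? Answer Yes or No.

Ancestors of 9a33be9: {0ad4acf, 13c6ec3, 3ed4ae9, 49e98a5, 93b0729, 9a33be9, b90022f, d08df6c}.
b397eee is not in that set, so it is not an ancestor of 9a33be9.

No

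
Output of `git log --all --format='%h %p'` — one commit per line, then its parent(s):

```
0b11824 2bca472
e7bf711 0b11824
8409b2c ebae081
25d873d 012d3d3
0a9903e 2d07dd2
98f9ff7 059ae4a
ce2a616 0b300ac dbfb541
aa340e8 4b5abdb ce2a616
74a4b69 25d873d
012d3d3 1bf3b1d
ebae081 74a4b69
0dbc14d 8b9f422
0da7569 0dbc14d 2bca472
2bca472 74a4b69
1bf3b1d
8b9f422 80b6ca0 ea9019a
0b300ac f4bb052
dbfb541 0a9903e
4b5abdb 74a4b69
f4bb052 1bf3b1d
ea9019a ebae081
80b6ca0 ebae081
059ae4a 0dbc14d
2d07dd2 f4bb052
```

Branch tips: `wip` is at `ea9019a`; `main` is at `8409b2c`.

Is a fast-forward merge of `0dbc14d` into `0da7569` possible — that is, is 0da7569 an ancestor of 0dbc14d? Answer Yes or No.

No

A fast-forward from 0da7569 to 0dbc14d is possible iff 0da7569 is an ancestor of 0dbc14d.
Ancestors of 0dbc14d: {012d3d3, 0dbc14d, 1bf3b1d, 25d873d, 74a4b69, 80b6ca0, 8b9f422, ea9019a, ebae081}.
0da7569 is not among them, so fast-forward is not possible.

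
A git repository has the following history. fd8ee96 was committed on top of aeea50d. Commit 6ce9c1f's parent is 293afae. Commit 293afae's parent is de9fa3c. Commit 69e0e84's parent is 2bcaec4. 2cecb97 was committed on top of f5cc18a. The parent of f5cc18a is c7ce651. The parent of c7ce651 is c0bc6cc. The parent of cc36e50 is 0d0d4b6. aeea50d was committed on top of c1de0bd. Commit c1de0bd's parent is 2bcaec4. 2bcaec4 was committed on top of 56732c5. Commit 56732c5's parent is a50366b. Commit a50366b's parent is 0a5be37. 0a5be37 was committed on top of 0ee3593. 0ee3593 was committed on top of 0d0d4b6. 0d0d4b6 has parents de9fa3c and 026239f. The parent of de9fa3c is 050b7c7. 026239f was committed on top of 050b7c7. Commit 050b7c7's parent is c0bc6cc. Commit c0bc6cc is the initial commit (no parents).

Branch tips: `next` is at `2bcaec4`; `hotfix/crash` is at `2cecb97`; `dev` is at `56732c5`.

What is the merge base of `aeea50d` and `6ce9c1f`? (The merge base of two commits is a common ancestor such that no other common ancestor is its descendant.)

Ancestors of aeea50d: {026239f, 050b7c7, 0a5be37, 0d0d4b6, 0ee3593, 2bcaec4, 56732c5, a50366b, aeea50d, c0bc6cc, c1de0bd, de9fa3c}.
Ancestors of 6ce9c1f: {050b7c7, 293afae, 6ce9c1f, c0bc6cc, de9fa3c}.
Common ancestors: {050b7c7, c0bc6cc, de9fa3c}.
Among these, de9fa3c is not an ancestor of any other common ancestor — it is the merge base.

de9fa3c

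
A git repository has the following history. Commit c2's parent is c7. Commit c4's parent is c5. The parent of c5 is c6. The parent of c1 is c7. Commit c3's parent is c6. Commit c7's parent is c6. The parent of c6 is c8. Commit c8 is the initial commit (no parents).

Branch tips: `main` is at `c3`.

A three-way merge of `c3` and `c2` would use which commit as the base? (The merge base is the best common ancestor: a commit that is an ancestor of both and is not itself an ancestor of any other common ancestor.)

Ancestors of c3: {c3, c6, c8}.
Ancestors of c2: {c2, c6, c7, c8}.
Common ancestors: {c6, c8}.
Among these, c6 is not an ancestor of any other common ancestor — it is the merge base.

c6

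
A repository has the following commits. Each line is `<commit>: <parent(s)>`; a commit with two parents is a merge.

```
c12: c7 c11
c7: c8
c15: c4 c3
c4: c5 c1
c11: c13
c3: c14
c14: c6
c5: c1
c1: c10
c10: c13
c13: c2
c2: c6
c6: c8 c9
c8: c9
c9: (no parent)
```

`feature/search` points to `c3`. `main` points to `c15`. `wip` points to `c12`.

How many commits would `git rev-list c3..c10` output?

3

Reachable from c10: {c10, c13, c2, c6, c8, c9}.
Reachable from c3: {c14, c3, c6, c8, c9}.
In c10's history but not c3's: {c10, c13, c2} — 3 commits.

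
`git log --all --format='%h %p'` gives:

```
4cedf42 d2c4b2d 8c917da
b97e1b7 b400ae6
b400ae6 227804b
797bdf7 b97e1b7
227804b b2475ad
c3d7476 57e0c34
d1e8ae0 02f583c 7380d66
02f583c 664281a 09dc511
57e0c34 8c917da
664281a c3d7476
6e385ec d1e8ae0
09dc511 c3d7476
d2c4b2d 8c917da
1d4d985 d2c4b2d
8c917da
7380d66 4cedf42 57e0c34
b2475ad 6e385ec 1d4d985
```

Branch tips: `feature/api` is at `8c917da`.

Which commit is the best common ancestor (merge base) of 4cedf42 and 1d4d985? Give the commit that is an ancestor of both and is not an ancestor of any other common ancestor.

Ancestors of 4cedf42: {4cedf42, 8c917da, d2c4b2d}.
Ancestors of 1d4d985: {1d4d985, 8c917da, d2c4b2d}.
Common ancestors: {8c917da, d2c4b2d}.
Among these, d2c4b2d is not an ancestor of any other common ancestor — it is the merge base.

d2c4b2d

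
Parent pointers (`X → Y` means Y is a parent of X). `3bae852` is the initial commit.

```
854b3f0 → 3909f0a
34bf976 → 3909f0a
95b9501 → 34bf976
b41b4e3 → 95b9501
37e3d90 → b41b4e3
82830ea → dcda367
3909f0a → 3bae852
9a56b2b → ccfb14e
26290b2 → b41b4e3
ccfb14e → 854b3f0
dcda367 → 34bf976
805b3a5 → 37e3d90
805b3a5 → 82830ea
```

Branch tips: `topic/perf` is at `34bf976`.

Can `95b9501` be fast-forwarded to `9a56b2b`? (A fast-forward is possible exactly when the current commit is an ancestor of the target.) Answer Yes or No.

A fast-forward from 95b9501 to 9a56b2b is possible iff 95b9501 is an ancestor of 9a56b2b.
Ancestors of 9a56b2b: {3909f0a, 3bae852, 854b3f0, 9a56b2b, ccfb14e}.
95b9501 is not among them, so fast-forward is not possible.

No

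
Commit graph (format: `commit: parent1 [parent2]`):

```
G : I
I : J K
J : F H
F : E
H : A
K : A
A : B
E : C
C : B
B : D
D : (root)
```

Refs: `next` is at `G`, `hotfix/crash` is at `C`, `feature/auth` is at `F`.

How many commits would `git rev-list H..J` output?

Reachable from J: {A, B, C, D, E, F, H, J}.
Reachable from H: {A, B, D, H}.
In J's history but not H's: {C, E, F, J} — 4 commits.

4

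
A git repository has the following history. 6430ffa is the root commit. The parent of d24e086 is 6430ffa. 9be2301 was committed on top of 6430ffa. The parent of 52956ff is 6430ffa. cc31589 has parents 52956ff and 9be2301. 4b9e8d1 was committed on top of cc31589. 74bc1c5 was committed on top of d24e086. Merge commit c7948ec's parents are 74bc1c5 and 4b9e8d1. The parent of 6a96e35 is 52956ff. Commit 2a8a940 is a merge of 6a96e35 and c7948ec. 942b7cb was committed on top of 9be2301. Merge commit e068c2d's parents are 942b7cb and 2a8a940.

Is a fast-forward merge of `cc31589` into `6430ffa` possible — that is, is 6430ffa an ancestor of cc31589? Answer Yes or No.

Yes

A fast-forward from 6430ffa to cc31589 is possible iff 6430ffa is an ancestor of cc31589.
Ancestors of cc31589: {52956ff, 6430ffa, 9be2301, cc31589}.
6430ffa is among them, so fast-forward is possible.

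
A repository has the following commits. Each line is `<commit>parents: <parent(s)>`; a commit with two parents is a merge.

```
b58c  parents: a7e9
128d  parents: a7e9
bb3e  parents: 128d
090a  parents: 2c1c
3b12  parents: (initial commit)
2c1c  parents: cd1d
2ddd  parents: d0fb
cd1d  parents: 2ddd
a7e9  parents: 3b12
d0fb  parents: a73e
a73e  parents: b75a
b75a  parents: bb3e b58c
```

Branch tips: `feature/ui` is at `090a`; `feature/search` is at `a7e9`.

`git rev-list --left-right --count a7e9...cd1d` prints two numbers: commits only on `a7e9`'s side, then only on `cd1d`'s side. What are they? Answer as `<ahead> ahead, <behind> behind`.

Reachable from a7e9: {3b12, a7e9}.
Reachable from cd1d: {128d, 2ddd, 3b12, a73e, a7e9, b58c, b75a, bb3e, cd1d, d0fb}.
Only in a7e9's history (ahead): {} — 0.
Only in cd1d's history (behind): {128d, 2ddd, a73e, b58c, b75a, bb3e, cd1d, d0fb} — 8.

0 ahead, 8 behind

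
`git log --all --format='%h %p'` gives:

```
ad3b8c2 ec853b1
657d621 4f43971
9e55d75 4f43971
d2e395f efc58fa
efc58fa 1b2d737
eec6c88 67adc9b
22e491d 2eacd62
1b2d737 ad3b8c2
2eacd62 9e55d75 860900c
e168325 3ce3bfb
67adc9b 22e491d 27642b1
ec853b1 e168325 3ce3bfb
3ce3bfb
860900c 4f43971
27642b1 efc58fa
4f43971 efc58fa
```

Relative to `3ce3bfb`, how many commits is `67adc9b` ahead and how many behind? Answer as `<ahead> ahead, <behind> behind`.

12 ahead, 0 behind

Reachable from 67adc9b: {1b2d737, 22e491d, 27642b1, 2eacd62, 3ce3bfb, 4f43971, 67adc9b, 860900c, 9e55d75, ad3b8c2, e168325, ec853b1, efc58fa}.
Reachable from 3ce3bfb: {3ce3bfb}.
Only in 67adc9b's history (ahead): {1b2d737, 22e491d, 27642b1, 2eacd62, 4f43971, 67adc9b, 860900c, 9e55d75, ad3b8c2, e168325, ec853b1, efc58fa} — 12.
Only in 3ce3bfb's history (behind): {} — 0.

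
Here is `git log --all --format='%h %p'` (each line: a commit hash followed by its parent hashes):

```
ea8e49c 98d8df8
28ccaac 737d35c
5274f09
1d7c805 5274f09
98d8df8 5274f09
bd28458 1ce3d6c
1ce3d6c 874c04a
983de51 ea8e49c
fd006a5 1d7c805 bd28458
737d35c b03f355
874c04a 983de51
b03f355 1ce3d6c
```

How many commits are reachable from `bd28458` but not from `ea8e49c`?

Reachable from bd28458: {1ce3d6c, 5274f09, 874c04a, 983de51, 98d8df8, bd28458, ea8e49c}.
Reachable from ea8e49c: {5274f09, 98d8df8, ea8e49c}.
In bd28458's history but not ea8e49c's: {1ce3d6c, 874c04a, 983de51, bd28458} — 4 commits.

4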